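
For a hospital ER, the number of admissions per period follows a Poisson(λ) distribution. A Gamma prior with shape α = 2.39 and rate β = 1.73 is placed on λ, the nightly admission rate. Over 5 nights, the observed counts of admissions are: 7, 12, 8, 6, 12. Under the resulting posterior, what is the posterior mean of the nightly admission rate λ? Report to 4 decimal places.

With a Gamma(shape α, rate β) prior, the Poisson likelihood is conjugate: the posterior is Gamma(α + ΣXᵢ, β + n).
Sum of counts S = 45 over n = 5 nights.
Posterior: Gamma(α+S, β+n) = Gamma(2.39+45, 1.73+5) = Gamma(47.39, 6.73).
Posterior mean = α/β = 47.39/6.73 = 7.0416.

7.0416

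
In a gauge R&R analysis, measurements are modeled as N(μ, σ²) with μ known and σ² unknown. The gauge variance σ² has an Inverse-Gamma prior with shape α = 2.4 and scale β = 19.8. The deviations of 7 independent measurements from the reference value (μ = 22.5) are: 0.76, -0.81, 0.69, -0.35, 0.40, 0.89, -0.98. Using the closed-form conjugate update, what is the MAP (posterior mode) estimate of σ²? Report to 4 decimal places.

3.1409

With known mean μ and an Inverse-Gamma(α, β) prior on σ², the Normal likelihood is conjugate: posterior is Inv-Gamma(α + n/2, β + Σ(xᵢ−μ)²/2).
Σ(xᵢ−μ)² = (0.76)² + (-0.81)² + (0.69)² + (-0.35)² + (0.40)² + (0.89)² + (-0.98)² = 3.7448.
Posterior: Inv-Gamma(2.4 + 7/2, 19.8 + 3.7448/2) = Inv-Gamma(5.90, 21.67240).
Mode = β/(α+1) = 21.67240/6.90 = 3.1409.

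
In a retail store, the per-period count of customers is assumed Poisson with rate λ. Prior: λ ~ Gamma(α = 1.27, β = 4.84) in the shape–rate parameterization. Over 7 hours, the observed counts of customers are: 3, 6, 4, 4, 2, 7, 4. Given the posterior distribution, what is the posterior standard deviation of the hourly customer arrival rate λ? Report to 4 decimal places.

0.4723

With a Gamma(shape α, rate β) prior, the Poisson likelihood is conjugate: the posterior is Gamma(α + ΣXᵢ, β + n).
Sum of counts S = 30 over n = 7 hours.
Posterior: Gamma(α+S, β+n) = Gamma(1.27+30, 4.84+7) = Gamma(31.27, 11.84).
SD = √α/β = √31.27/11.84 = 0.4723.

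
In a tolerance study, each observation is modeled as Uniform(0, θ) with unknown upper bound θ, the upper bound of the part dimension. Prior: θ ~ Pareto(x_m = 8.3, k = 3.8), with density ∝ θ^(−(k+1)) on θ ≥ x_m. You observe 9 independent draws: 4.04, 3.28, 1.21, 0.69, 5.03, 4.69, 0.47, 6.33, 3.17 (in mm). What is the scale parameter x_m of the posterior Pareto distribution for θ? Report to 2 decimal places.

8.30

A Pareto(scale x_m, shape k) prior on the upper bound θ of Uniform(0, θ) is conjugate: posterior is Pareto(max(x_m, max xᵢ), k + n).
Sample maximum = 6.33; prior scale x_m = 8.3 → posterior scale = max = 8.30.
Posterior shape = 3.8 + 9 = 12.8.
Posterior scale x_m = 8.30.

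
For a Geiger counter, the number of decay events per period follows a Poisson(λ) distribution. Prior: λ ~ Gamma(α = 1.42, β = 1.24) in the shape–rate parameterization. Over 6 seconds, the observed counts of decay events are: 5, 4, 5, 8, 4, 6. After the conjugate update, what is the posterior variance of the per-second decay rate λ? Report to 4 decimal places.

With a Gamma(shape α, rate β) prior, the Poisson likelihood is conjugate: the posterior is Gamma(α + ΣXᵢ, β + n).
Sum of counts S = 32 over n = 6 seconds.
Posterior: Gamma(α+S, β+n) = Gamma(1.42+32, 1.24+6) = Gamma(33.42, 7.24).
Var = α/β² = 33.42/7.24² = 0.6376.

0.6376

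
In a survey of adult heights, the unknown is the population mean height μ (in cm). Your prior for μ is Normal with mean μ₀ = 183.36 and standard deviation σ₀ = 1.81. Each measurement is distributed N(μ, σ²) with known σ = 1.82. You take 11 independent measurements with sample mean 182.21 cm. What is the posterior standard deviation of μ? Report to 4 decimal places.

For Normal data with known variance σ², a Normal(μ₀, σ₀²) prior on μ is conjugate. Posterior precision = 1/σ₀² + n/σ²; posterior mean is the precision-weighted average of μ₀ and x̄.
σ₀² = 1.81² = 3.2761, σ² = 1.82² = 3.3124; σ² + n·σ₀² = 3.3124 + 11·3.2761 = 39.3495.
Posterior precision = 1/σ₀² + n/σ² = 1/3.2761 + 11/3.3124 = (σ² + n·σ₀²)/(σ₀²σ²) = 39.3495/(3.2761·3.3124); posterior variance σₙ² = σ₀²σ²/(σ² + n·σ₀²) = 3.2761·3.3124/39.3495 = 0.275779.
Posterior SD = √σₙ² = √(3.2761·3.3124/39.3495) = 0.5251.

0.5251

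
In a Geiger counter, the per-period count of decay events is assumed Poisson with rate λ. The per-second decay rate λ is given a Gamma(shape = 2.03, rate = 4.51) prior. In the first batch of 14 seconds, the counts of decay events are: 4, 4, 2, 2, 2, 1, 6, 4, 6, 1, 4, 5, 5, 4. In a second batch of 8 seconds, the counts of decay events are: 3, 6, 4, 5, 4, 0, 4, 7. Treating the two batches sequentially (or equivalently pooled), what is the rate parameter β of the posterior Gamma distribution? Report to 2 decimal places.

With a Gamma(shape α, rate β) prior, the Poisson likelihood is conjugate: the posterior is Gamma(α + ΣXᵢ, β + n).
Batch 1: sum of counts S = 50 over n = 14 seconds.
After batch 1: Gamma(α+S, β+n) = Gamma(2.03+50, 4.51+14) = Gamma(52.03, 18.51).
Batch 2: sum of counts S = 33 over n = 8 seconds.
After batch 2: Gamma(α+S, β+n) = Gamma(52.03+33, 18.51+8) = Gamma(85.03, 26.51).
Posterior β = 26.51.

26.51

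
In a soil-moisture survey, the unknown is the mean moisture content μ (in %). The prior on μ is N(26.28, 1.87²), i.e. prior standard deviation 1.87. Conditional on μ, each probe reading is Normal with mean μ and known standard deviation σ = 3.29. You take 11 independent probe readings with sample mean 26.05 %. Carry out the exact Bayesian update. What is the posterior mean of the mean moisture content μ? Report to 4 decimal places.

For Normal data with known variance σ², a Normal(μ₀, σ₀²) prior on μ is conjugate. Posterior precision = 1/σ₀² + n/σ²; posterior mean is the precision-weighted average of μ₀ and x̄.
n·x̄ = 11·26.05 = 286.55.
σ₀² = 1.87² = 3.4969, σ² = 3.29² = 10.8241; σ² + n·σ₀² = 10.8241 + 11·3.4969 = 49.29.
Posterior mean = (μ₀/σ₀² + n·x̄/σ²)/(1/σ₀² + n/σ²) = (σ²·μ₀ + σ₀²·n·x̄)/(σ² + n·σ₀²) = (10.8241·26.28 + 3.4969·286.55)/49.29 = 1286.494043/49.29 = 26.1005.

26.1005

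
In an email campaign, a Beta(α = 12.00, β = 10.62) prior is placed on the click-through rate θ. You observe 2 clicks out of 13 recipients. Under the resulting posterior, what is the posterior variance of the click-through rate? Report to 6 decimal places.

0.006514

The Beta prior is conjugate to a Binomial/Bernoulli likelihood; the update adds successes to α and failures to β.
Posterior: Beta(α+k, β+n−k) = Beta(12.00+2, 10.62+11) = Beta(14.00, 21.62).
Var = αβ/((α+β)²(α+β+1)) = 14.00·21.62/(35.62²·36.62) = 0.006514.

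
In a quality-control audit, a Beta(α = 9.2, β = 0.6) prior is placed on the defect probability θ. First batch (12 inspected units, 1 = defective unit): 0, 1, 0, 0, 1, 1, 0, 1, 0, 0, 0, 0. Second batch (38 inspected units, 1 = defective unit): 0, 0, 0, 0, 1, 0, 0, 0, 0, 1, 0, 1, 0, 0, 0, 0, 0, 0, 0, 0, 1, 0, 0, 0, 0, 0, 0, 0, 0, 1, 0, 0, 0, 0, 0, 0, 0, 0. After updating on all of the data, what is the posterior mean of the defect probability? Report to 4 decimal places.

0.3043

The Beta prior is conjugate to a Binomial/Bernoulli likelihood; the update adds successes to α and failures to β.
After batch 1: Beta(9.2+4, 0.6+8) = Beta(13.2, 8.6).
After batch 2: Beta(13.2+5, 8.6+33) = Beta(18.2, 41.6).
Posterior mean = α/(α+β) = 18.2/59.8 = 0.3043.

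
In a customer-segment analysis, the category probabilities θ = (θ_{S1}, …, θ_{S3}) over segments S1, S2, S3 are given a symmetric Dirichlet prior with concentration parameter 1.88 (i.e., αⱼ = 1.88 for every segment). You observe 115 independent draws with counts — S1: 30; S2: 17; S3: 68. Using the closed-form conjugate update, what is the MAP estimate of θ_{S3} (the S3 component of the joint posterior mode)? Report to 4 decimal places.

0.5855

The Dirichlet prior is conjugate to the Multinomial likelihood: each posterior αⱼ = prior αⱼ + observed count nⱼ.
Posterior concentration: (31.88, 18.88, 69.88), total = 120.64.
Joint mode component: (α_{S3}−1)/(Σα−K) = 68.88/117.64 = 0.5855.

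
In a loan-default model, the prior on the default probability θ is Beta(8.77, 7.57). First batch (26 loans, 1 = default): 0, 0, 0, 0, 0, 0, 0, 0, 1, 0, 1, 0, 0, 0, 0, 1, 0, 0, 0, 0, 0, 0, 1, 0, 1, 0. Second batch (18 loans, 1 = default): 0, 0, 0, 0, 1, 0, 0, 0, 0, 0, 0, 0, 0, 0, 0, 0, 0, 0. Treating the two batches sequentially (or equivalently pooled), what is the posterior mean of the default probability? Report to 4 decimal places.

0.2448

The Beta prior is conjugate to a Binomial/Bernoulli likelihood; the update adds successes to α and failures to β.
After batch 1: Beta(8.77+5, 7.57+21) = Beta(13.77, 28.57).
After batch 2: Beta(13.77+1, 28.57+17) = Beta(14.77, 45.57).
Posterior mean = α/(α+β) = 14.77/60.34 = 0.2448.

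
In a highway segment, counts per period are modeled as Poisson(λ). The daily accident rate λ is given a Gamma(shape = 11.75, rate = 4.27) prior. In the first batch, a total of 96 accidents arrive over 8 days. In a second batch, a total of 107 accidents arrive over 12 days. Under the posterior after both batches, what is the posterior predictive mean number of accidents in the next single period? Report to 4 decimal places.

With a Gamma(shape α, rate β) prior, the Poisson likelihood is conjugate: the posterior is Gamma(α + ΣXᵢ, β + n).
After batch 1: Gamma(α+S, β+n) = Gamma(11.75+96, 4.27+8) = Gamma(107.75, 12.27).
After batch 2: Gamma(α+S, β+n) = Gamma(107.75+107, 12.27+12) = Gamma(214.75, 24.27).
The predictive distribution for one future period is NegBinom with mean α/β = 8.8484.

8.8484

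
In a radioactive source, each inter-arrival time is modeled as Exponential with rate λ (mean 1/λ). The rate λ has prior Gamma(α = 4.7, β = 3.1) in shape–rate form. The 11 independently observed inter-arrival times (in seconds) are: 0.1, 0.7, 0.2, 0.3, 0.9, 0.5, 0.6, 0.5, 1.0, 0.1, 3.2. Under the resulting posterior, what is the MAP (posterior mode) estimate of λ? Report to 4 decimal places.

1.3125

With a Gamma(shape α, rate β) prior on the exponential rate λ, the posterior after n observations with total T = Σxᵢ is Gamma(α+n, β+T).
Sum of observations T = 8.1 seconds; n = 11.
Posterior: Gamma(4.7+11, 3.1+8.1) = Gamma(15.7, 11.2).
Mode = (α−1)/β = 1.3125.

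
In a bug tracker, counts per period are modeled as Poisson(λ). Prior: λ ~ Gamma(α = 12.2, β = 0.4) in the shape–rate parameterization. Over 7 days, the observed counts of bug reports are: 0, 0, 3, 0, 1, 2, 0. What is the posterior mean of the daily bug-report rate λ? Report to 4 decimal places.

With a Gamma(shape α, rate β) prior, the Poisson likelihood is conjugate: the posterior is Gamma(α + ΣXᵢ, β + n).
Sum of counts S = 6 over n = 7 days.
Posterior: Gamma(α+S, β+n) = Gamma(12.2+6, 0.4+7) = Gamma(18.2, 7.4).
Posterior mean = α/β = 18.2/7.4 = 2.4595.

2.4595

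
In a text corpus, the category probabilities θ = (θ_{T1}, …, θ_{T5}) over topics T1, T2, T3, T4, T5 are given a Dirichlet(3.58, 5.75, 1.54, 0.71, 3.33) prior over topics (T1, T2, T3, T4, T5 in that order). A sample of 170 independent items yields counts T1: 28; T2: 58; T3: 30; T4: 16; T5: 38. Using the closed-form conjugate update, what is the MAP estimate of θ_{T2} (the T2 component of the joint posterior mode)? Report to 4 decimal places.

0.3488

The Dirichlet prior is conjugate to the Multinomial likelihood: each posterior αⱼ = prior αⱼ + observed count nⱼ.
Posterior concentration: (31.58, 63.75, 31.54, 16.71, 41.33), total = 184.91.
Joint mode component: (α_{T2}−1)/(Σα−K) = 62.75/179.91 = 0.3488.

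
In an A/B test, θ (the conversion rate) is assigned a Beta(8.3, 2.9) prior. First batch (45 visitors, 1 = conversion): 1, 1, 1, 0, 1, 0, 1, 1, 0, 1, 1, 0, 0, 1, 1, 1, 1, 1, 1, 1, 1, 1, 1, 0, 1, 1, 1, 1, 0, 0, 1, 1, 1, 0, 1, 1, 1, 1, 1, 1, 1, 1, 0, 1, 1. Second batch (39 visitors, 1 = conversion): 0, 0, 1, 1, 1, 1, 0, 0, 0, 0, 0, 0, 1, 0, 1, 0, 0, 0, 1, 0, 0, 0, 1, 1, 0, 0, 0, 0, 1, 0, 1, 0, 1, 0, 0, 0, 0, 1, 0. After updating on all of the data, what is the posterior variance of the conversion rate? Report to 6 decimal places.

The Beta prior is conjugate to a Binomial/Bernoulli likelihood; the update adds successes to α and failures to β.
After batch 1: Beta(8.3+35, 2.9+10) = Beta(43.3, 12.9).
After batch 2: Beta(43.3+13, 12.9+26) = Beta(56.3, 38.9).
Var = αβ/((α+β)²(α+β+1)) = 56.3·38.9/(95.2²·96.2) = 0.002512.

0.002512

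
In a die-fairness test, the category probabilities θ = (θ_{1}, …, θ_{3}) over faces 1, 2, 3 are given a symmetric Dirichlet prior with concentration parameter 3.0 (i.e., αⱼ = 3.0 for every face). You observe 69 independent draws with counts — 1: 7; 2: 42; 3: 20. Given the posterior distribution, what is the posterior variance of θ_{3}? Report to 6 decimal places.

The Dirichlet prior is conjugate to the Multinomial likelihood: each posterior αⱼ = prior αⱼ + observed count nⱼ.
Posterior concentration: (10.0, 45.0, 23.0), total = 78.0.
Var[θ_j] = α_j(Σα−α_j)/((Σα)²(Σα+1)) = 23.0·55.0/(78.0²·79.0) = 0.002632.

0.002632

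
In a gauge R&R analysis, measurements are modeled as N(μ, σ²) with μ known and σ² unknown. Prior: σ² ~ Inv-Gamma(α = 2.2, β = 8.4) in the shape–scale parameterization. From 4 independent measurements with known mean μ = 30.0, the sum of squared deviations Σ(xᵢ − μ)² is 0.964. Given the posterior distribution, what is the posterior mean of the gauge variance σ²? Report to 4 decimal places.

2.7756

With known mean μ and an Inverse-Gamma(α, β) prior on σ², the Normal likelihood is conjugate: posterior is Inv-Gamma(α + n/2, β + Σ(xᵢ−μ)²/2).
Posterior: Inv-Gamma(2.2 + 4/2, 8.4 + 0.964/2) = Inv-Gamma(4.20, 8.8820).
E[σ²|data] = β/(α−1) = 8.8820/3.20 = 2.7756.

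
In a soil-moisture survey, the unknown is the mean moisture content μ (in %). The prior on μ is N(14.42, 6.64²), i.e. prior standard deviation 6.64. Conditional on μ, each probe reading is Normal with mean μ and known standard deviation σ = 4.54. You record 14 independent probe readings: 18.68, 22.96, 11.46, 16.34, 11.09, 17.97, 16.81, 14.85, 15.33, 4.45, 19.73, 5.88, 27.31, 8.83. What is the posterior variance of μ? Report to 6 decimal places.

For Normal data with known variance σ², a Normal(μ₀, σ₀²) prior on μ is conjugate. Posterior precision = 1/σ₀² + n/σ²; posterior mean is the precision-weighted average of μ₀ and x̄.
σ₀² = 6.64² = 44.0896, σ² = 4.54² = 20.6116; σ² + n·σ₀² = 20.6116 + 14·44.0896 = 637.866.
Posterior precision = 1/σ₀² + n/σ² = 1/44.0896 + 14/20.6116 = (σ² + n·σ₀²)/(σ₀²σ²) = 637.866/(44.0896·20.6116); posterior variance σₙ² = σ₀²σ²/(σ² + n·σ₀²) = 44.0896·20.6116/637.866 = 1.424684.

1.424684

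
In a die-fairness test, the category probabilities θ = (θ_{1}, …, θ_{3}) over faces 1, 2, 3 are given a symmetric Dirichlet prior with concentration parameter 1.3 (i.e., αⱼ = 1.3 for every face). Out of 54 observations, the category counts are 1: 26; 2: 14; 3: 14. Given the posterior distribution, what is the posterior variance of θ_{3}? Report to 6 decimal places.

0.003301

The Dirichlet prior is conjugate to the Multinomial likelihood: each posterior αⱼ = prior αⱼ + observed count nⱼ.
Posterior concentration: (27.3, 15.3, 15.3), total = 57.9.
Var[θ_j] = α_j(Σα−α_j)/((Σα)²(Σα+1)) = 15.3·42.6/(57.9²·58.9) = 0.003301.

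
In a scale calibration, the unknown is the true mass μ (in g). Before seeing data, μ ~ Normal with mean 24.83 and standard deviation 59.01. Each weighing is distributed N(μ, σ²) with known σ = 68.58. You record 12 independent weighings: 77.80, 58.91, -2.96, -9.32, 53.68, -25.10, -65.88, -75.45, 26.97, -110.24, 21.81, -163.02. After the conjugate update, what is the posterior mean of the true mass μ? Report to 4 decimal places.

-13.4273

For Normal data with known variance σ², a Normal(μ₀, σ₀²) prior on μ is conjugate. Posterior precision = 1/σ₀² + n/σ²; posterior mean is the precision-weighted average of μ₀ and x̄.
Σxᵢ = 77.80 + 58.91 + (-2.96) + (-9.32) + 53.68 + (-25.10) + (-65.88) + (-75.45) + 26.97 + (-110.24) + 21.81 + (-163.02) = -212.8, so n·x̄ = -212.8.
σ₀² = 59.01² = 3482.1801, σ² = 68.58² = 4703.2164; σ² + n·σ₀² = 4703.2164 + 12·3482.1801 = 46489.3776.
Posterior mean = (μ₀/σ₀² + n·x̄/σ²)/(1/σ₀² + n/σ²) = (σ²·μ₀ + σ₀²·n·x̄)/(σ² + n·σ₀²) = (4703.2164·24.83 + 3482.1801·(-212.8))/46489.3776 = -624227.062068/46489.3776 = -13.4273.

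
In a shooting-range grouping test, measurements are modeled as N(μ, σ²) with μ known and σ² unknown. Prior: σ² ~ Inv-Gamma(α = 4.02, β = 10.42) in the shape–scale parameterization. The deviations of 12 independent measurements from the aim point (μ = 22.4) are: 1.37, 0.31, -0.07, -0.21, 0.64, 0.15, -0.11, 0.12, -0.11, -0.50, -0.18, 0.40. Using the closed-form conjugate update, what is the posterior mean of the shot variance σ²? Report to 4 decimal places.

1.3179

With known mean μ and an Inverse-Gamma(α, β) prior on σ², the Normal likelihood is conjugate: posterior is Inv-Gamma(α + n/2, β + Σ(xᵢ−μ)²/2).
Σ(xᵢ−μ)² = (1.37)² + (0.31)² + (-0.07)² + (-0.21)² + (0.64)² + (0.15)² + (-0.11)² + (0.12)² + (-0.11)² + (-0.50)² + (-0.18)² + (0.40)² = 2.9351.
Posterior: Inv-Gamma(4.02 + 12/2, 10.42 + 2.9351/2) = Inv-Gamma(10.02, 11.88755).
E[σ²|data] = β/(α−1) = 11.88755/9.02 = 1.3179.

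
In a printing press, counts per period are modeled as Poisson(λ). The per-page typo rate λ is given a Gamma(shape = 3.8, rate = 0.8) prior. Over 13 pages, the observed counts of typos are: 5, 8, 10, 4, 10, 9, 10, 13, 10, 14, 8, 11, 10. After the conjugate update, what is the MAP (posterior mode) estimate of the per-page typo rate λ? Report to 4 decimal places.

9.0435

With a Gamma(shape α, rate β) prior, the Poisson likelihood is conjugate: the posterior is Gamma(α + ΣXᵢ, β + n).
Sum of counts S = 122 over n = 13 pages.
Posterior: Gamma(α+S, β+n) = Gamma(3.8+122, 0.8+13) = Gamma(125.8, 13.8).
Mode of Gamma(α,β) for α≥1 is (α−1)/β = 124.8/13.8 = 9.0435.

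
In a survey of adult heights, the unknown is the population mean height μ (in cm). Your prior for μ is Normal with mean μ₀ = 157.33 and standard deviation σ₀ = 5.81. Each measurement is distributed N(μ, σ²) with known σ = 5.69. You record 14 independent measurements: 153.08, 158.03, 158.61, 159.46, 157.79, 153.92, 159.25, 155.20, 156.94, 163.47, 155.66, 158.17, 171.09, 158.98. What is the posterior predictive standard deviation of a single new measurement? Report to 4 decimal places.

For Normal data with known variance σ², a Normal(μ₀, σ₀²) prior on μ is conjugate. Posterior precision = 1/σ₀² + n/σ²; posterior mean is the precision-weighted average of μ₀ and x̄.
σ₀² = 5.81² = 33.7561, σ² = 5.69² = 32.3761; σ² + n·σ₀² = 32.3761 + 14·33.7561 = 504.9615.
Posterior precision = 1/σ₀² + n/σ² = 1/33.7561 + 14/32.3761 = (σ² + n·σ₀²)/(σ₀²σ²) = 504.9615/(33.7561·32.3761); posterior variance σₙ² = σ₀²σ²/(σ² + n·σ₀²) = 33.7561·32.3761/504.9615 = 2.164305.
Predictive variance for one new observation = σₙ² + σ² = 33.7561·32.3761/504.9615 + 32.3761 = σ²·(σ₀² + 504.9615)/504.9615 = 32.3761·538.7176/504.9615 = 34.540405; SD = √(32.3761·538.7176/504.9615) = 5.8771.

5.8771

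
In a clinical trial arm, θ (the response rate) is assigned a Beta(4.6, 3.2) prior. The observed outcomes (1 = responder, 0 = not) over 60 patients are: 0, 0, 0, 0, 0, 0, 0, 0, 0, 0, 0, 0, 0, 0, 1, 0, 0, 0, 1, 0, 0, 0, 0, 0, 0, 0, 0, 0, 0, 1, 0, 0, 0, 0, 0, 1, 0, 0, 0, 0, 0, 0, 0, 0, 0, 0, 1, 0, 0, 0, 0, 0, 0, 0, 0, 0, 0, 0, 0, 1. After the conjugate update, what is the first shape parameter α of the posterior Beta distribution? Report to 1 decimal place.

The Beta prior is conjugate to a Binomial/Bernoulli likelihood; the update adds successes to α and failures to β.
Posterior: Beta(α+k, β+n−k) = Beta(4.6+6, 3.2+54) = Beta(10.6, 57.2).
Posterior α = 10.6.

10.6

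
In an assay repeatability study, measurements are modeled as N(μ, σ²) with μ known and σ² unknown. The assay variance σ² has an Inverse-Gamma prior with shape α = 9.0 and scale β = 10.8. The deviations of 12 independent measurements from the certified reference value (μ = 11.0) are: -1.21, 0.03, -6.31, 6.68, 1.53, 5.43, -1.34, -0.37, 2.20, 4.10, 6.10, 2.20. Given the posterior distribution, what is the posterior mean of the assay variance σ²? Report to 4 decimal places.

7.3201

With known mean μ and an Inverse-Gamma(α, β) prior on σ², the Normal likelihood is conjugate: posterior is Inv-Gamma(α + n/2, β + Σ(xᵢ−μ)²/2).
Σ(xᵢ−μ)² = (-1.21)² + (0.03)² + (-6.31)² + (6.68)² + (1.53)² + (5.43)² + (-1.34)² + (-0.37)² + (2.20)² + (4.10)² + (6.10)² + (2.20)² = 183.3618.
Posterior: Inv-Gamma(9.0 + 12/2, 10.8 + 183.3618/2) = Inv-Gamma(15.00, 102.48090).
E[σ²|data] = β/(α−1) = 102.48090/14.00 = 7.3201.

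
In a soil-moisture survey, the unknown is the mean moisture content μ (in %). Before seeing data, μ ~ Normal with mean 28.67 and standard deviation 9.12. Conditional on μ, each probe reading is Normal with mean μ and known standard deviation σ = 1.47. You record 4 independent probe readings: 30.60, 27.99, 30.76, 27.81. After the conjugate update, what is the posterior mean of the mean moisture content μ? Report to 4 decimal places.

29.2860

For Normal data with known variance σ², a Normal(μ₀, σ₀²) prior on μ is conjugate. Posterior precision = 1/σ₀² + n/σ²; posterior mean is the precision-weighted average of μ₀ and x̄.
Σxᵢ = 30.60 + 27.99 + 30.76 + 27.81 = 117.16, so n·x̄ = 117.16.
σ₀² = 9.12² = 83.1744, σ² = 1.47² = 2.1609; σ² + n·σ₀² = 2.1609 + 4·83.1744 = 334.8585.
Posterior mean = (μ₀/σ₀² + n·x̄/σ²)/(1/σ₀² + n/σ²) = (σ²·μ₀ + σ₀²·n·x̄)/(σ² + n·σ₀²) = (2.1609·28.67 + 83.1744·117.16)/334.8585 = 9806.665707/334.8585 = 29.2860.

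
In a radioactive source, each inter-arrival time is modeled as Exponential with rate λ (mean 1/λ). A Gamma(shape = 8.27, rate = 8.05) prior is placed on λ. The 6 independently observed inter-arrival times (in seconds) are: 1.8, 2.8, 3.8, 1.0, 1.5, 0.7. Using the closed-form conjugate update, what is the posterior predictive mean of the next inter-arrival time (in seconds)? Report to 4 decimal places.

With a Gamma(shape α, rate β) prior on the exponential rate λ, the posterior after n observations with total T = Σxᵢ is Gamma(α+n, β+T).
Sum of observations T = 11.6 seconds; n = 6.
Posterior: Gamma(8.27+6, 8.05+11.6) = Gamma(14.27, 19.65).
The predictive distribution for the next observation is Lomax; its mean is β/(α−1) = 19.65/13.27 = 1.4808.

1.4808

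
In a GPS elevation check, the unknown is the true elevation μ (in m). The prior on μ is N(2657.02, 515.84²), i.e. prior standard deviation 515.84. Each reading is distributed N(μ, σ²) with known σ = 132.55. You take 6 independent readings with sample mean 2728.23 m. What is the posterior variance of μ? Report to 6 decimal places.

2896.376662

For Normal data with known variance σ², a Normal(μ₀, σ₀²) prior on μ is conjugate. Posterior precision = 1/σ₀² + n/σ²; posterior mean is the precision-weighted average of μ₀ and x̄.
σ₀² = 515.84² = 266090.9056, σ² = 132.55² = 17569.5025; σ² + n·σ₀² = 17569.5025 + 6·266090.9056 = 1614114.9361.
Posterior precision = 1/σ₀² + n/σ² = 1/266090.9056 + 6/17569.5025 = (σ² + n·σ₀²)/(σ₀²σ²) = 1614114.9361/(266090.9056·17569.5025); posterior variance σₙ² = σ₀²σ²/(σ² + n·σ₀²) = 266090.9056·17569.5025/1614114.9361 = 2896.376662.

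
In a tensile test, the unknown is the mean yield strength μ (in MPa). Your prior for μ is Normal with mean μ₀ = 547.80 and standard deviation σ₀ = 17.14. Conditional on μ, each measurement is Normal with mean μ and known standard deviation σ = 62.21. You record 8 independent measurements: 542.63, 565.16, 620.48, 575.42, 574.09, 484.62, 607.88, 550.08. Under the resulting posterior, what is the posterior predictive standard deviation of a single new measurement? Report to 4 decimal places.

For Normal data with known variance σ², a Normal(μ₀, σ₀²) prior on μ is conjugate. Posterior precision = 1/σ₀² + n/σ²; posterior mean is the precision-weighted average of μ₀ and x̄.
σ₀² = 17.14² = 293.7796, σ² = 62.21² = 3870.0841; σ² + n·σ₀² = 3870.0841 + 8·293.7796 = 6220.3209.
Posterior precision = 1/σ₀² + n/σ² = 1/293.7796 + 8/3870.0841 = (σ² + n·σ₀²)/(σ₀²σ²) = 6220.3209/(293.7796·3870.0841); posterior variance σₙ² = σ₀²σ²/(σ² + n·σ₀²) = 293.7796·3870.0841/6220.3209 = 182.780242.
Predictive variance for one new observation = σₙ² + σ² = 293.7796·3870.0841/6220.3209 + 3870.0841 = σ²·(σ₀² + 6220.3209)/6220.3209 = 3870.0841·6514.1005/6220.3209 = 4052.864342; SD = √(3870.0841·6514.1005/6220.3209) = 63.6621.

63.6621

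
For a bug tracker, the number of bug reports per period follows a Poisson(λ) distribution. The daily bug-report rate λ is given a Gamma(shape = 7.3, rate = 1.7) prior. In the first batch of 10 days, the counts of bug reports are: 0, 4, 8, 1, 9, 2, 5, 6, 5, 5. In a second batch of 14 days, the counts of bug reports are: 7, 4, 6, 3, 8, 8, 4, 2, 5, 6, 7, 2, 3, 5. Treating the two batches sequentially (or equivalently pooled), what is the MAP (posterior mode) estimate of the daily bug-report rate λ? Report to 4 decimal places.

4.7198

With a Gamma(shape α, rate β) prior, the Poisson likelihood is conjugate: the posterior is Gamma(α + ΣXᵢ, β + n).
Batch 1: sum of counts S = 45 over n = 10 days.
After batch 1: Gamma(α+S, β+n) = Gamma(7.3+45, 1.7+10) = Gamma(52.3, 11.7).
Batch 2: sum of counts S = 70 over n = 14 days.
After batch 2: Gamma(α+S, β+n) = Gamma(52.3+70, 11.7+14) = Gamma(122.3, 25.7).
Mode of Gamma(α,β) for α≥1 is (α−1)/β = 121.3/25.7 = 4.7198.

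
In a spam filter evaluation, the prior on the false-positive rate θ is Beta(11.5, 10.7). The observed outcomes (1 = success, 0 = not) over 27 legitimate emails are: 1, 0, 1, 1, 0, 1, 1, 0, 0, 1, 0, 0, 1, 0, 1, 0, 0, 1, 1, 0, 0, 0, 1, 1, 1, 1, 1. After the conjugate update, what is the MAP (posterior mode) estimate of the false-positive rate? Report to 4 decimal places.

0.5403

The Beta prior is conjugate to a Binomial/Bernoulli likelihood; the update adds successes to α and failures to β.
Posterior: Beta(α+k, β+n−k) = Beta(11.5+15, 10.7+12) = Beta(26.5, 22.7).
Mode of Beta(a,b) for a,b>1 is (a−1)/(a+b−2) = 25.5/47.2 = 0.5403.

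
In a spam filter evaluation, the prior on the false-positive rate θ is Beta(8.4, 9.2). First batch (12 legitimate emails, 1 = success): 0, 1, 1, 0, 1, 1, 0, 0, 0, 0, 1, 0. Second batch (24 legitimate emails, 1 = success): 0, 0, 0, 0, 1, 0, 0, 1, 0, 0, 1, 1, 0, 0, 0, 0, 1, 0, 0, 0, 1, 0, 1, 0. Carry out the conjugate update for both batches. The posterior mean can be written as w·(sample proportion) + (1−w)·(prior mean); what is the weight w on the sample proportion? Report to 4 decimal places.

The Beta prior is conjugate to a Binomial/Bernoulli likelihood; the update adds successes to α and failures to β.
Total number of legitimate emails: n = 12 + 24 = 36.
Posterior mean = (α₀+k)/(α₀+β₀+n) = [n/(α₀+β₀+n)]·(k/n) + [(α₀+β₀)/(α₀+β₀+n)]·α₀/(α₀+β₀), so only n and the prior enter the weight.
The weight on the data is w = n/(α₀+β₀+n) = 36/(8.4+9.2+36) = 36/53.6 = 0.6716.

0.6716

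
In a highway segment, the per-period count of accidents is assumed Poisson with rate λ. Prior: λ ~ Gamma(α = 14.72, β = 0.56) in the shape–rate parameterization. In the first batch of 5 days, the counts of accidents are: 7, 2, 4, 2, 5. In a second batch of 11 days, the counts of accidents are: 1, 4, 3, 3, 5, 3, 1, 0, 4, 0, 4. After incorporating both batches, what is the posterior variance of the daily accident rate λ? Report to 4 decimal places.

With a Gamma(shape α, rate β) prior, the Poisson likelihood is conjugate: the posterior is Gamma(α + ΣXᵢ, β + n).
Batch 1: sum of counts S = 20 over n = 5 days.
After batch 1: Gamma(α+S, β+n) = Gamma(14.72+20, 0.56+5) = Gamma(34.72, 5.56).
Batch 2: sum of counts S = 28 over n = 11 days.
After batch 2: Gamma(α+S, β+n) = Gamma(34.72+28, 5.56+11) = Gamma(62.72, 16.56).
Var = α/β² = 62.72/16.56² = 0.2287.

0.2287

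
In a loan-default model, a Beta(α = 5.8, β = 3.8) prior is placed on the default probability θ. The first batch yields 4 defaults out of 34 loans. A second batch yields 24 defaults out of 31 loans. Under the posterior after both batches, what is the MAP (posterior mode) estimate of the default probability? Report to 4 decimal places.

The Beta prior is conjugate to a Binomial/Bernoulli likelihood; the update adds successes to α and failures to β.
After batch 1: Beta(5.8+4, 3.8+30) = Beta(9.8, 33.8).
After batch 2: Beta(9.8+24, 33.8+7) = Beta(33.8, 40.8).
Mode of Beta(a,b) for a,b>1 is (a−1)/(a+b−2) = 32.8/72.6 = 0.4518.

0.4518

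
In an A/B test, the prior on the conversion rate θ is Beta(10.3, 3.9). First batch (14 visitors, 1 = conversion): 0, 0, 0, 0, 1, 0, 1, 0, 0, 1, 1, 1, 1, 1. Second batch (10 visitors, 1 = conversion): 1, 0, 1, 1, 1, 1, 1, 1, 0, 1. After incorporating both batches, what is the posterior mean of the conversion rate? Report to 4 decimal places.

The Beta prior is conjugate to a Binomial/Bernoulli likelihood; the update adds successes to α and failures to β.
After batch 1: Beta(10.3+7, 3.9+7) = Beta(17.3, 10.9).
After batch 2: Beta(17.3+8, 10.9+2) = Beta(25.3, 12.9).
Posterior mean = α/(α+β) = 25.3/38.2 = 0.6623.

0.6623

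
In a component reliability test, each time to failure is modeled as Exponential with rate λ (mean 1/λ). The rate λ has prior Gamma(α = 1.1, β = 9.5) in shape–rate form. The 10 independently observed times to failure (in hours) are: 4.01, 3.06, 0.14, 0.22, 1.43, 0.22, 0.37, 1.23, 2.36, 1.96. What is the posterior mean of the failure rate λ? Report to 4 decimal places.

With a Gamma(shape α, rate β) prior on the exponential rate λ, the posterior after n observations with total T = Σxᵢ is Gamma(α+n, β+T).
Sum of observations T = 15.00 hours; n = 10.
Posterior: Gamma(1.1+10, 9.5+15.00) = Gamma(11.1, 24.50).
Posterior mean of λ = α/β = 11.1/24.50 = 0.4531.

0.4531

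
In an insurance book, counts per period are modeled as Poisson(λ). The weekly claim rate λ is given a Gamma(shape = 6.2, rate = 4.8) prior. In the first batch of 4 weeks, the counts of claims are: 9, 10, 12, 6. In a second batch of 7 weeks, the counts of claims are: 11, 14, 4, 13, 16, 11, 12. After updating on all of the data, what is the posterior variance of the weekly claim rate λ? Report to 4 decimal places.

0.4975

With a Gamma(shape α, rate β) prior, the Poisson likelihood is conjugate: the posterior is Gamma(α + ΣXᵢ, β + n).
Batch 1: sum of counts S = 37 over n = 4 weeks.
After batch 1: Gamma(α+S, β+n) = Gamma(6.2+37, 4.8+4) = Gamma(43.2, 8.8).
Batch 2: sum of counts S = 81 over n = 7 weeks.
After batch 2: Gamma(α+S, β+n) = Gamma(43.2+81, 8.8+7) = Gamma(124.2, 15.8).
Var = α/β² = 124.2/15.8² = 0.4975.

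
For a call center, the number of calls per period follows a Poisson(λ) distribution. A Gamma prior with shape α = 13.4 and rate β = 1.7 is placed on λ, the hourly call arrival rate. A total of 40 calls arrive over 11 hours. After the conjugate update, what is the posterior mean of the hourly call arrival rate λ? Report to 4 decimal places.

4.2047

With a Gamma(shape α, rate β) prior, the Poisson likelihood is conjugate: the posterior is Gamma(α + ΣXᵢ, β + n).
Posterior: Gamma(α+S, β+n) = Gamma(13.4+40, 1.7+11) = Gamma(53.4, 12.7).
Posterior mean = α/β = 53.4/12.7 = 4.2047.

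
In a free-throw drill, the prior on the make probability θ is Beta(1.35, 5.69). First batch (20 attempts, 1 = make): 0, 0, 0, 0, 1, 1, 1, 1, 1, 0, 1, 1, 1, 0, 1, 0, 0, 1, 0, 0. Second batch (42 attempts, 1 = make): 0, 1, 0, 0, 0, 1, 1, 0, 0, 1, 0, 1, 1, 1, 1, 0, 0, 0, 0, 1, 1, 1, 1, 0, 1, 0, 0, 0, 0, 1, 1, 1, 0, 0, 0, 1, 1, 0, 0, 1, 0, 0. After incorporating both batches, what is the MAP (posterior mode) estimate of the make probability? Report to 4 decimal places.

The Beta prior is conjugate to a Binomial/Bernoulli likelihood; the update adds successes to α and failures to β.
After batch 1: Beta(1.35+10, 5.69+10) = Beta(11.35, 15.69).
After batch 2: Beta(11.35+19, 15.69+23) = Beta(30.35, 38.69).
Mode of Beta(a,b) for a,b>1 is (a−1)/(a+b−2) = 29.35/67.04 = 0.4378.

0.4378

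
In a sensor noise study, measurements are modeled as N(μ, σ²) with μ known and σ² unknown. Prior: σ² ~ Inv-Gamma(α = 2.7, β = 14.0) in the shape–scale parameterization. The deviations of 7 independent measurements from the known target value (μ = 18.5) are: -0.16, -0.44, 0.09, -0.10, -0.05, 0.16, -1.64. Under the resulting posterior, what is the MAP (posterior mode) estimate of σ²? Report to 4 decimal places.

2.1497

With known mean μ and an Inverse-Gamma(α, β) prior on σ², the Normal likelihood is conjugate: posterior is Inv-Gamma(α + n/2, β + Σ(xᵢ−μ)²/2).
Σ(xᵢ−μ)² = (-0.16)² + (-0.44)² + (0.09)² + (-0.10)² + (-0.05)² + (0.16)² + (-1.64)² = 2.9550.
Posterior: Inv-Gamma(2.7 + 7/2, 14.0 + 2.9550/2) = Inv-Gamma(6.20, 15.47750).
Mode = β/(α+1) = 15.47750/7.20 = 2.1497.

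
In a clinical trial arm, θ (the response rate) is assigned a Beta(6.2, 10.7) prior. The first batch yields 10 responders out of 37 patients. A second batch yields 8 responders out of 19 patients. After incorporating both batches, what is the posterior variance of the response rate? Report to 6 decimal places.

The Beta prior is conjugate to a Binomial/Bernoulli likelihood; the update adds successes to α and failures to β.
After batch 1: Beta(6.2+10, 10.7+27) = Beta(16.2, 37.7).
After batch 2: Beta(16.2+8, 37.7+11) = Beta(24.2, 48.7).
Var = αβ/((α+β)²(α+β+1)) = 24.2·48.7/(72.9²·73.9) = 0.003001.

0.003001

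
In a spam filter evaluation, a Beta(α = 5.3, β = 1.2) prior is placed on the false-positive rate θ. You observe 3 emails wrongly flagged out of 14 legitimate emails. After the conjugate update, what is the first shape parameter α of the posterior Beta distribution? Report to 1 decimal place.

8.3

The Beta prior is conjugate to a Binomial/Bernoulli likelihood; the update adds successes to α and failures to β.
Posterior: Beta(α+k, β+n−k) = Beta(5.3+3, 1.2+11) = Beta(8.3, 12.2).
Posterior α = 8.3.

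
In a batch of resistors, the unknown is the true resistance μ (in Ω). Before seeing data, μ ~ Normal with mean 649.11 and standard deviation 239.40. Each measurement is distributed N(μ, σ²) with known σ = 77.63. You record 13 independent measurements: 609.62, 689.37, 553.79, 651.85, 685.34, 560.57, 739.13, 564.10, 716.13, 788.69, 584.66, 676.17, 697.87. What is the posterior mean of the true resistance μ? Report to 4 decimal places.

For Normal data with known variance σ², a Normal(μ₀, σ₀²) prior on μ is conjugate. Posterior precision = 1/σ₀² + n/σ²; posterior mean is the precision-weighted average of μ₀ and x̄.
Σxᵢ = 609.62 + 689.37 + 553.79 + 651.85 + 685.34 + 560.57 + 739.13 + 564.10 + 716.13 + 788.69 + 584.66 + 676.17 + 697.87 = 8517.29, so n·x̄ = 8517.29.
σ₀² = 239.40² = 57312.36, σ² = 77.63² = 6026.4169; σ² + n·σ₀² = 6026.4169 + 13·57312.36 = 751087.0969.
Posterior mean = (μ₀/σ₀² + n·x̄/σ²)/(1/σ₀² + n/σ²) = (σ²·μ₀ + σ₀²·n·x̄)/(σ² + n·σ₀²) = (6026.4169·649.11 + 57312.36·8517.29)/751087.0969 = 492057798.178359/751087.0969 = 655.1275.

655.1275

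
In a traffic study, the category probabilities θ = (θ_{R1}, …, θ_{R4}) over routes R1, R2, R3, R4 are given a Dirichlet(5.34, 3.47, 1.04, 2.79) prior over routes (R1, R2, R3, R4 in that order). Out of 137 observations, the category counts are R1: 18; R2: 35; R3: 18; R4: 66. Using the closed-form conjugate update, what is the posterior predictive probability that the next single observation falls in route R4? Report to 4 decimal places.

The Dirichlet prior is conjugate to the Multinomial likelihood: each posterior αⱼ = prior αⱼ + observed count nⱼ.
Posterior concentration: (23.34, 38.47, 19.04, 68.79), total = 149.64.
P(next = R4 | data) = α_{R4}/Σα = 0.4597.

0.4597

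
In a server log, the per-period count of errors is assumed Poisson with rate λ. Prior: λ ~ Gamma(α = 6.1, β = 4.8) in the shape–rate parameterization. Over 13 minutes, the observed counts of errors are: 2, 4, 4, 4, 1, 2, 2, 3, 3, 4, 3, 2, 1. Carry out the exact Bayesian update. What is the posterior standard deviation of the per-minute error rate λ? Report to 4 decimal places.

With a Gamma(shape α, rate β) prior, the Poisson likelihood is conjugate: the posterior is Gamma(α + ΣXᵢ, β + n).
Sum of counts S = 35 over n = 13 minutes.
Posterior: Gamma(α+S, β+n) = Gamma(6.1+35, 4.8+13) = Gamma(41.1, 17.8).
SD = √α/β = √41.1/17.8 = 0.3602.

0.3602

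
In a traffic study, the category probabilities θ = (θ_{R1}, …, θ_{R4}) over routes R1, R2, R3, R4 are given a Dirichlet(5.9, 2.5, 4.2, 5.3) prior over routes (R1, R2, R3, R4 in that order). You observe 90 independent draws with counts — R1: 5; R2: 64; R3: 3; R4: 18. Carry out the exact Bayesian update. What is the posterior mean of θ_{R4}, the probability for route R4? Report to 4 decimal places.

0.2159

The Dirichlet prior is conjugate to the Multinomial likelihood: each posterior αⱼ = prior αⱼ + observed count nⱼ.
Posterior concentration: (10.9, 66.5, 7.2, 23.3), total = 107.9.
E[θ_{R4}|data] = α_{R4}/Σα = 23.3/107.9 = 0.2159.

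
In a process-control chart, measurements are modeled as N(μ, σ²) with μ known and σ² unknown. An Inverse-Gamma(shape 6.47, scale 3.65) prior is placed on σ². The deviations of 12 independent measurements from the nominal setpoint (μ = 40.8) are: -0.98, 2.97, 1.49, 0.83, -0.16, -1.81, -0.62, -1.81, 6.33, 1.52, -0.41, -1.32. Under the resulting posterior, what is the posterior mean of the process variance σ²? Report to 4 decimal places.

With known mean μ and an Inverse-Gamma(α, β) prior on σ², the Normal likelihood is conjugate: posterior is Inv-Gamma(α + n/2, β + Σ(xᵢ−μ)²/2).
Σ(xᵢ−μ)² = (-0.98)² + (2.97)² + (1.49)² + (0.83)² + (-0.16)² + (-1.81)² + (-0.62)² + (-1.81)² + (6.33)² + (1.52)² + (-0.41)² + (-1.32)² = 63.9423.
Posterior: Inv-Gamma(6.47 + 12/2, 3.65 + 63.9423/2) = Inv-Gamma(12.47, 35.62115).
E[σ²|data] = β/(α−1) = 35.62115/11.47 = 3.1056.

3.1056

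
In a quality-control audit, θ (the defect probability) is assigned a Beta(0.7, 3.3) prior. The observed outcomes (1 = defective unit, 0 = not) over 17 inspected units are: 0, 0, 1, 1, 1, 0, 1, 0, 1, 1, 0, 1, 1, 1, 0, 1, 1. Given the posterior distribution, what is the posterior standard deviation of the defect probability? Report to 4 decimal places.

0.1059

The Beta prior is conjugate to a Binomial/Bernoulli likelihood; the update adds successes to α and failures to β.
Posterior: Beta(α+k, β+n−k) = Beta(0.7+11, 3.3+6) = Beta(11.7, 9.3).
Var = αβ/((α+β)²(α+β+1)) = 11.7·9.3/(21.0²·22.0) = 0.01121521; SD = √0.01121521 = 0.1059.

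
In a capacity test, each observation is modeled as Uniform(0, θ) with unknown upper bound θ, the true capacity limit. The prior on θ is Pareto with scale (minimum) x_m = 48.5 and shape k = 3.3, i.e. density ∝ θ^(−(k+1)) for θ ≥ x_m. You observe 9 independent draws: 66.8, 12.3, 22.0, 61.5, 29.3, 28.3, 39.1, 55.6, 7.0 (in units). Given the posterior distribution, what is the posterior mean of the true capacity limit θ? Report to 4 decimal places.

A Pareto(scale x_m, shape k) prior on the upper bound θ of Uniform(0, θ) is conjugate: posterior is Pareto(max(x_m, max xᵢ), k + n).
Sample maximum = 66.8; prior scale x_m = 48.5 → posterior scale = max = 66.8.
Posterior shape = 3.3 + 9 = 12.3.
E[θ|data] = k·x_m/(k−1) = 12.3·66.8/11.3 = 72.7115.

72.7115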